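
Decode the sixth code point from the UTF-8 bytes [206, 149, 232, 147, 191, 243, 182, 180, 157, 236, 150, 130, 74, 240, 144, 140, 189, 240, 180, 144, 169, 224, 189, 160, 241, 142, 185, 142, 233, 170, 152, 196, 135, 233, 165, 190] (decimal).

Offset 0: leading byte 0xCE = 11001110 → 2-byte char #1 = CE 95.
Offset 2: leading byte 0xE8 = 11101000 → 3-byte char #2 = E8 93 BF.
Offset 5: leading byte 0xF3 = 11110011 → 4-byte char #3 = F3 B6 B4 9D.
Offset 9: leading byte 0xEC = 11101100 → 3-byte char #4 = EC 96 82.
Offset 12: leading byte 0x4A = 01001010 → 1-byte char #5 = 4A.
Offset 13: leading byte 0xF0 = 11110000 → 4-byte char #6 = F0 90 8C BD.
Leading byte 0xF0 = 11110000 matches 11110xxx → 4-byte sequence.
Byte 1: 0xF0 = 11110000, payload 000 (3 bits).
Byte 2: 0x90 = 10010000 (10xxxxxx ✓), payload 010000.
Byte 3: 0x8C = 10001100 (10xxxxxx ✓), payload 001100.
Byte 4: 0xBD = 10111101 (10xxxxxx ✓), payload 111101.
Concatenate: 000010000001100111101 = 0x1033D (21 bits → U+1033D).

U+1033D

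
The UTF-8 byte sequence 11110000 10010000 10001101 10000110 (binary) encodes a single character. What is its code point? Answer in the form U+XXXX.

U+10346

Leading byte 0xF0 = 11110000 matches 11110xxx → 4-byte sequence.
Byte 1: 0xF0 = 11110000, payload 000 (3 bits).
Byte 2: 0x90 = 10010000 (10xxxxxx ✓), payload 010000.
Byte 3: 0x8D = 10001101 (10xxxxxx ✓), payload 001101.
Byte 4: 0x86 = 10000110 (10xxxxxx ✓), payload 000110.
Concatenate: 000010000001101000110 = 0x10346 (21 bits → U+10346).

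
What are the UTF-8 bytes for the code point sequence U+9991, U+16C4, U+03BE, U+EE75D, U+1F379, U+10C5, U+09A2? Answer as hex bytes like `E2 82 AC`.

E9 A6 91 E1 9B 84 CE BE F3 AE 9D 9D F0 9F 8D B9 E1 83 85 E0 A6 A2

U+9991: 3-byte form → E9 A6 91.
U+16C4: 3-byte form → E1 9B 84.
U+03BE: 2-byte form → CE BE.
U+EE75D: 4-byte form → F3 AE 9D 9D.
U+1F379: 4-byte form → F0 9F 8D B9.
U+10C5: 3-byte form → E1 83 85.
U+09A2: 3-byte form → E0 A6 A2.
Concatenated (22 bytes): E9 A6 91 E1 9B 84 CE BE F3 AE 9D 9D F0 9F 8D B9 E1 83 85 E0 A6 A2.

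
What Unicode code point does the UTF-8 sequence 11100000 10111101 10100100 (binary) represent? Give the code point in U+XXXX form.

Leading byte 0xE0 = 11100000 matches 1110xxxx → 3-byte sequence.
Byte 1: 0xE0 = 11100000, payload 0000 (4 bits).
Byte 2: 0xBD = 10111101 (10xxxxxx ✓), payload 111101.
Byte 3: 0xA4 = 10100100 (10xxxxxx ✓), payload 100100.
Concatenate: 0000111101100100 = 0xF64 (16 bits → U+0F64).

U+0F64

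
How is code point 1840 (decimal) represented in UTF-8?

U+0730 = 0x730 = 1840 decimal. In range U+0080–U+07FF → 2-byte form: 110xxxxx 10xxxxxx.
Binary (11 bits): 11100110000.
Split 5+6: 11100 | 110000.
Byte 1: 11011100 = 0xDC.
Byte 2: 10110000 = 0xB0.

DC B0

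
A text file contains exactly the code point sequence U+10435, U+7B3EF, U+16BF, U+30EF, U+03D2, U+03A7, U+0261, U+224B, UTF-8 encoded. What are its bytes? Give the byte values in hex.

F0 90 90 B5 F1 BB 8F AF E1 9A BF E3 83 AF CF 92 CE A7 C9 A1 E2 89 8B

U+10435: 4-byte form → F0 90 90 B5.
U+7B3EF: 4-byte form → F1 BB 8F AF.
U+16BF: 3-byte form → E1 9A BF.
U+30EF: 3-byte form → E3 83 AF.
U+03D2: 2-byte form → CF 92.
U+03A7: 2-byte form → CE A7.
U+0261: 2-byte form → C9 A1.
U+224B: 3-byte form → E2 89 8B.
Concatenated (23 bytes): F0 90 90 B5 F1 BB 8F AF E1 9A BF E3 83 AF CF 92 CE A7 C9 A1 E2 89 8B.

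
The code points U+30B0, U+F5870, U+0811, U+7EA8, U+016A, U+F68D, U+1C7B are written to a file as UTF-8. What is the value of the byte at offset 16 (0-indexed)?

U+30B0 → 3-byte form E3 82 B0 at offsets 0–2.
U+F5870 → 4-byte form F3 B5 A1 B0 at offsets 3–6.
U+0811 → 3-byte form E0 A0 91 at offsets 7–9.
U+7EA8 → 3-byte form E7 BA A8 at offsets 10–12.
U+016A → 2-byte form C5 AA at offsets 13–14.
U+F68D → 3-byte form EF 9A 8D at offsets 15–17.
Offset 16 falls in char 6's range; it's byte 2 of EF 9A 8D = 0x9A.

0x9A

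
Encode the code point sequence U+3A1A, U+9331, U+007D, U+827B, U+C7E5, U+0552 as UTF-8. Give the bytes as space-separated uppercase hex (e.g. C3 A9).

U+3A1A: 3-byte form → E3 A8 9A.
U+9331: 3-byte form → E9 8C B1.
U+007D: 1-byte form → 7D.
U+827B: 3-byte form → E8 89 BB.
U+C7E5: 3-byte form → EC 9F A5.
U+0552: 2-byte form → D5 92.
Concatenated (15 bytes): E3 A8 9A E9 8C B1 7D E8 89 BB EC 9F A5 D5 92.

E3 A8 9A E9 8C B1 7D E8 89 BB EC 9F A5 D5 92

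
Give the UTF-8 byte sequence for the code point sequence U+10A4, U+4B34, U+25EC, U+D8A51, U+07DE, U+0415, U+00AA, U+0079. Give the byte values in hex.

E1 82 A4 E4 AC B4 E2 97 AC F3 98 A9 91 DF 9E D0 95 C2 AA 79

U+10A4: 3-byte form → E1 82 A4.
U+4B34: 3-byte form → E4 AC B4.
U+25EC: 3-byte form → E2 97 AC.
U+D8A51: 4-byte form → F3 98 A9 91.
U+07DE: 2-byte form → DF 9E.
U+0415: 2-byte form → D0 95.
U+00AA: 2-byte form → C2 AA.
U+0079: 1-byte form → 79.
Concatenated (20 bytes): E1 82 A4 E4 AC B4 E2 97 AC F3 98 A9 91 DF 9E D0 95 C2 AA 79.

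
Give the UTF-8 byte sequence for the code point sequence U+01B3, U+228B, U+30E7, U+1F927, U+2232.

C6 B3 E2 8A 8B E3 83 A7 F0 9F A4 A7 E2 88 B2

U+01B3: 2-byte form → C6 B3.
U+228B: 3-byte form → E2 8A 8B.
U+30E7: 3-byte form → E3 83 A7.
U+1F927: 4-byte form → F0 9F A4 A7.
U+2232: 3-byte form → E2 88 B2.
Concatenated (15 bytes): C6 B3 E2 8A 8B E3 83 A7 F0 9F A4 A7 E2 88 B2.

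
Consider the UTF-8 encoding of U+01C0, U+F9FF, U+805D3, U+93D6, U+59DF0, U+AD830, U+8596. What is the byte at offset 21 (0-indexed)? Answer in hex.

0x96

U+01C0 → 2-byte form C7 80 at offsets 0–1.
U+F9FF → 3-byte form EF A7 BF at offsets 2–4.
U+805D3 → 4-byte form F2 80 97 93 at offsets 5–8.
U+93D6 → 3-byte form E9 8F 96 at offsets 9–11.
U+59DF0 → 4-byte form F1 99 B7 B0 at offsets 12–15.
U+AD830 → 4-byte form F2 AD A0 B0 at offsets 16–19.
U+8596 → 3-byte form E8 96 96 at offsets 20–22.
Offset 21 falls in char 7's range; it's byte 2 of E8 96 96 = 0x96.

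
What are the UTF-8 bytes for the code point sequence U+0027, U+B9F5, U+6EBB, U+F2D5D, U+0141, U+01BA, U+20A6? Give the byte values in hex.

U+0027: 1-byte form → 27.
U+B9F5: 3-byte form → EB A7 B5.
U+6EBB: 3-byte form → E6 BA BB.
U+F2D5D: 4-byte form → F3 B2 B5 9D.
U+0141: 2-byte form → C5 81.
U+01BA: 2-byte form → C6 BA.
U+20A6: 3-byte form → E2 82 A6.
Concatenated (18 bytes): 27 EB A7 B5 E6 BA BB F3 B2 B5 9D C5 81 C6 BA E2 82 A6.

27 EB A7 B5 E6 BA BB F3 B2 B5 9D C5 81 C6 BA E2 82 A6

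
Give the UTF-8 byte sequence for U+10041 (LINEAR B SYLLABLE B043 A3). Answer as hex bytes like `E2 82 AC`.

F0 90 81 81

U+10041 = 0x10041 = 65601 decimal. In range U+10000–U+10FFFF → 4-byte form: 11110xxx 10xxxxxx 10xxxxxx 10xxxxxx.
Binary (21 bits): 000010000000001000001.
Split 3+6+6+6: 000 | 010000 | 000001 | 000001.
Byte 1: 11110000 = 0xF0.
Byte 2: 10010000 = 0x90.
Byte 3: 10000001 = 0x81.
Byte 4: 10000001 = 0x81.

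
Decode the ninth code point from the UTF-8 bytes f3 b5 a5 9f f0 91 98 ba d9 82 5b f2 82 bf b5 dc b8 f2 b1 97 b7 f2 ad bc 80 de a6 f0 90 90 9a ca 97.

Offset 0: leading byte 0xF3 = 11110011 → 4-byte char #1 = F3 B5 A5 9F.
Offset 4: leading byte 0xF0 = 11110000 → 4-byte char #2 = F0 91 98 BA.
Offset 8: leading byte 0xD9 = 11011001 → 2-byte char #3 = D9 82.
Offset 10: leading byte 0x5B = 01011011 → 1-byte char #4 = 5B.
Offset 11: leading byte 0xF2 = 11110010 → 4-byte char #5 = F2 82 BF B5.
Offset 15: leading byte 0xDC = 11011100 → 2-byte char #6 = DC B8.
Offset 17: leading byte 0xF2 = 11110010 → 4-byte char #7 = F2 B1 97 B7.
Offset 21: leading byte 0xF2 = 11110010 → 4-byte char #8 = F2 AD BC 80.
Offset 25: leading byte 0xDE = 11011110 → 2-byte char #9 = DE A6.
Leading byte 0xDE = 11011110 matches 110xxxxx → 2-byte sequence.
Byte 1: 0xDE = 11011110, payload 11110 (5 bits).
Byte 2: 0xA6 = 10100110 (10xxxxxx ✓), payload 100110.
Concatenate: 11110100110 = 0x7A6 (11 bits → U+07A6).

U+07A6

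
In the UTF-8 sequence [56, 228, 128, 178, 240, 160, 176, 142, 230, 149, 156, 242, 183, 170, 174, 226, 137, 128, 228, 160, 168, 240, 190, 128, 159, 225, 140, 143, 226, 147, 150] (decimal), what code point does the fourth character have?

Offset 0: leading byte 0x38 = 00111000 → 1-byte char #1 = 38.
Offset 1: leading byte 0xE4 = 11100100 → 3-byte char #2 = E4 80 B2.
Offset 4: leading byte 0xF0 = 11110000 → 4-byte char #3 = F0 A0 B0 8E.
Offset 8: leading byte 0xE6 = 11100110 → 3-byte char #4 = E6 95 9C.
Leading byte 0xE6 = 11100110 matches 1110xxxx → 3-byte sequence.
Byte 1: 0xE6 = 11100110, payload 0110 (4 bits).
Byte 2: 0x95 = 10010101 (10xxxxxx ✓), payload 010101.
Byte 3: 0x9C = 10011100 (10xxxxxx ✓), payload 011100.
Concatenate: 0110010101011100 = 0x655C (16 bits → U+655C).

U+655C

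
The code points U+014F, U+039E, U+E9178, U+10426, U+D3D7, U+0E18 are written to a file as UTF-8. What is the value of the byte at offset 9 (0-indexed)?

U+014F → 2-byte form C5 8F at offsets 0–1.
U+039E → 2-byte form CE 9E at offsets 2–3.
U+E9178 → 4-byte form F3 A9 85 B8 at offsets 4–7.
U+10426 → 4-byte form F0 90 90 A6 at offsets 8–11.
Offset 9 falls in char 4's range; it's byte 2 of F0 90 90 A6 = 0x90.

0x90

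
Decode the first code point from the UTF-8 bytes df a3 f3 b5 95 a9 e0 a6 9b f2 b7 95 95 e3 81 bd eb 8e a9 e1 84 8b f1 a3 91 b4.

U+07E3

Offset 0: leading byte 0xDF = 11011111 → 2-byte char #1 = DF A3.
Leading byte 0xDF = 11011111 matches 110xxxxx → 2-byte sequence.
Byte 1: 0xDF = 11011111, payload 11111 (5 bits).
Byte 2: 0xA3 = 10100011 (10xxxxxx ✓), payload 100011.
Concatenate: 11111100011 = 0x7E3 (11 bits → U+07E3).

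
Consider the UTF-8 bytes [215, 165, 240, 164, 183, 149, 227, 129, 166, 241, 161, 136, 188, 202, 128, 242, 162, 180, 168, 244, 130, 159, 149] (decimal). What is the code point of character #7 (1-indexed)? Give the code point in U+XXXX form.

Offset 0: leading byte 0xD7 = 11010111 → 2-byte char #1 = D7 A5.
Offset 2: leading byte 0xF0 = 11110000 → 4-byte char #2 = F0 A4 B7 95.
Offset 6: leading byte 0xE3 = 11100011 → 3-byte char #3 = E3 81 A6.
Offset 9: leading byte 0xF1 = 11110001 → 4-byte char #4 = F1 A1 88 BC.
Offset 13: leading byte 0xCA = 11001010 → 2-byte char #5 = CA 80.
Offset 15: leading byte 0xF2 = 11110010 → 4-byte char #6 = F2 A2 B4 A8.
Offset 19: leading byte 0xF4 = 11110100 → 4-byte char #7 = F4 82 9F 95.
Leading byte 0xF4 = 11110100 matches 11110xxx → 4-byte sequence.
Byte 1: 0xF4 = 11110100, payload 100 (3 bits).
Byte 2: 0x82 = 10000010 (10xxxxxx ✓), payload 000010.
Byte 3: 0x9F = 10011111 (10xxxxxx ✓), payload 011111.
Byte 4: 0x95 = 10010101 (10xxxxxx ✓), payload 010101.
Concatenate: 100000010011111010101 = 0x1027D5 (21 bits → U+1027D5).

U+1027D5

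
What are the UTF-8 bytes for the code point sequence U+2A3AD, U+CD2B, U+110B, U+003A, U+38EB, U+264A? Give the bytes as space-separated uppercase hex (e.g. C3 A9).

F0 AA 8E AD EC B4 AB E1 84 8B 3A E3 A3 AB E2 99 8A

U+2A3AD: 4-byte form → F0 AA 8E AD.
U+CD2B: 3-byte form → EC B4 AB.
U+110B: 3-byte form → E1 84 8B.
U+003A: 1-byte form → 3A.
U+38EB: 3-byte form → E3 A3 AB.
U+264A: 3-byte form → E2 99 8A.
Concatenated (17 bytes): F0 AA 8E AD EC B4 AB E1 84 8B 3A E3 A3 AB E2 99 8A.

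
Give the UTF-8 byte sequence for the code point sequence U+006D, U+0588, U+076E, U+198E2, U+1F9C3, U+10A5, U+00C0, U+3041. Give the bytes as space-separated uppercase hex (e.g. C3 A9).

U+006D: 1-byte form → 6D.
U+0588: 2-byte form → D6 88.
U+076E: 2-byte form → DD AE.
U+198E2: 4-byte form → F0 99 A3 A2.
U+1F9C3: 4-byte form → F0 9F A7 83.
U+10A5: 3-byte form → E1 82 A5.
U+00C0: 2-byte form → C3 80.
U+3041: 3-byte form → E3 81 81.
Concatenated (21 bytes): 6D D6 88 DD AE F0 99 A3 A2 F0 9F A7 83 E1 82 A5 C3 80 E3 81 81.

6D D6 88 DD AE F0 99 A3 A2 F0 9F A7 83 E1 82 A5 C3 80 E3 81 81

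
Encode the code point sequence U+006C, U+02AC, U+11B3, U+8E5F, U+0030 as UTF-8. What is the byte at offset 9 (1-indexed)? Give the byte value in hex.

1-indexed offset 9 is 0-indexed offset 8.
U+006C → 1-byte form 6C at offsets 0–0.
U+02AC → 2-byte form CA AC at offsets 1–2.
U+11B3 → 3-byte form E1 86 B3 at offsets 3–5.
U+8E5F → 3-byte form E8 B9 9F at offsets 6–8.
Offset 8 falls in char 4's range; it's byte 3 of E8 B9 9F = 0x9F.

0x9F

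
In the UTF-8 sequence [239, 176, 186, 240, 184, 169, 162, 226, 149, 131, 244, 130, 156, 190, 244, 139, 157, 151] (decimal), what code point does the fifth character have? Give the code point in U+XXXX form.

Offset 0: leading byte 0xEF = 11101111 → 3-byte char #1 = EF B0 BA.
Offset 3: leading byte 0xF0 = 11110000 → 4-byte char #2 = F0 B8 A9 A2.
Offset 7: leading byte 0xE2 = 11100010 → 3-byte char #3 = E2 95 83.
Offset 10: leading byte 0xF4 = 11110100 → 4-byte char #4 = F4 82 9C BE.
Offset 14: leading byte 0xF4 = 11110100 → 4-byte char #5 = F4 8B 9D 97.
Leading byte 0xF4 = 11110100 matches 11110xxx → 4-byte sequence.
Byte 1: 0xF4 = 11110100, payload 100 (3 bits).
Byte 2: 0x8B = 10001011 (10xxxxxx ✓), payload 001011.
Byte 3: 0x9D = 10011101 (10xxxxxx ✓), payload 011101.
Byte 4: 0x97 = 10010111 (10xxxxxx ✓), payload 010111.
Concatenate: 100001011011101010111 = 0x10B757 (21 bits → U+10B757).

U+10B757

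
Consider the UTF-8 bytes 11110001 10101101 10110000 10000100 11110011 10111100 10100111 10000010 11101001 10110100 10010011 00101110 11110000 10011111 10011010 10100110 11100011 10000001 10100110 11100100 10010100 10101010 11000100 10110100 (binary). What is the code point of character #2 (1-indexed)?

Offset 0: leading byte 0xF1 = 11110001 → 4-byte char #1 = F1 AD B0 84.
Offset 4: leading byte 0xF3 = 11110011 → 4-byte char #2 = F3 BC A7 82.
Leading byte 0xF3 = 11110011 matches 11110xxx → 4-byte sequence.
Byte 1: 0xF3 = 11110011, payload 011 (3 bits).
Byte 2: 0xBC = 10111100 (10xxxxxx ✓), payload 111100.
Byte 3: 0xA7 = 10100111 (10xxxxxx ✓), payload 100111.
Byte 4: 0x82 = 10000010 (10xxxxxx ✓), payload 000010.
Concatenate: 011111100100111000010 = 0xFC9C2 (21 bits → U+FC9C2).

U+FC9C2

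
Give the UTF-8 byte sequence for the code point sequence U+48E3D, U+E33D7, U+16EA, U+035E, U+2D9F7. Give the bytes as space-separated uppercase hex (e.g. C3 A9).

U+48E3D: 4-byte form → F1 88 B8 BD.
U+E33D7: 4-byte form → F3 A3 8F 97.
U+16EA: 3-byte form → E1 9B AA.
U+035E: 2-byte form → CD 9E.
U+2D9F7: 4-byte form → F0 AD A7 B7.
Concatenated (17 bytes): F1 88 B8 BD F3 A3 8F 97 E1 9B AA CD 9E F0 AD A7 B7.

F1 88 B8 BD F3 A3 8F 97 E1 9B AA CD 9E F0 AD A7 B7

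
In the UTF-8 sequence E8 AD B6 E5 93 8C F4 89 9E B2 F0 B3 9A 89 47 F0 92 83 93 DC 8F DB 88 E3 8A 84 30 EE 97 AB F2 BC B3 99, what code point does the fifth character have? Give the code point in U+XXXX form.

Offset 0: leading byte 0xE8 = 11101000 → 3-byte char #1 = E8 AD B6.
Offset 3: leading byte 0xE5 = 11100101 → 3-byte char #2 = E5 93 8C.
Offset 6: leading byte 0xF4 = 11110100 → 4-byte char #3 = F4 89 9E B2.
Offset 10: leading byte 0xF0 = 11110000 → 4-byte char #4 = F0 B3 9A 89.
Offset 14: leading byte 0x47 = 01000111 → 1-byte char #5 = 47.
Leading byte 0x47 = 01000111 matches 0xxxxxxx → 1-byte sequence.
Byte 1: 0x47 = 01000111, payload 1000111 (7 bits).
Concatenate: 1000111 = 0x47 (7 bits → U+0047).

U+0047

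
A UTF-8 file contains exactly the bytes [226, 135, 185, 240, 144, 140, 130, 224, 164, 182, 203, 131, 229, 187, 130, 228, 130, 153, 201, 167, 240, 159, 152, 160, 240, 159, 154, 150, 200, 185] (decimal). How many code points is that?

Byte at offset 0: 0xE2 = 11100010 → 3-byte char (#1). Advance 3.
Byte at offset 3: 0xF0 = 11110000 → 4-byte char (#2). Advance 4.
Byte at offset 7: 0xE0 = 11100000 → 3-byte char (#3). Advance 3.
Byte at offset 10: 0xCB = 11001011 → 2-byte char (#4). Advance 2.
Byte at offset 12: 0xE5 = 11100101 → 3-byte char (#5). Advance 3.
Byte at offset 15: 0xE4 = 11100100 → 3-byte char (#6). Advance 3.
Byte at offset 18: 0xC9 = 11001001 → 2-byte char (#7). Advance 2.
Byte at offset 20: 0xF0 = 11110000 → 4-byte char (#8). Advance 4.
Byte at offset 24: 0xF0 = 11110000 → 4-byte char (#9). Advance 4.
Byte at offset 28: 0xC8 = 11001000 → 2-byte char (#10). Advance 2.
Reached end at offset 30 after 10 code points.

10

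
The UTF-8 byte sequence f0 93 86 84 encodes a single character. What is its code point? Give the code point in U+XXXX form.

Leading byte 0xF0 = 11110000 matches 11110xxx → 4-byte sequence.
Byte 1: 0xF0 = 11110000, payload 000 (3 bits).
Byte 2: 0x93 = 10010011 (10xxxxxx ✓), payload 010011.
Byte 3: 0x86 = 10000110 (10xxxxxx ✓), payload 000110.
Byte 4: 0x84 = 10000100 (10xxxxxx ✓), payload 000100.
Concatenate: 000010011000110000100 = 0x13184 (21 bits → U+13184).

U+13184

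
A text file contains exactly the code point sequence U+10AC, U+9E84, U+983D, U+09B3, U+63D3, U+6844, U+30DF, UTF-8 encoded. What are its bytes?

U+10AC: 3-byte form → E1 82 AC.
U+9E84: 3-byte form → E9 BA 84.
U+983D: 3-byte form → E9 A0 BD.
U+09B3: 3-byte form → E0 A6 B3.
U+63D3: 3-byte form → E6 8F 93.
U+6844: 3-byte form → E6 A1 84.
U+30DF: 3-byte form → E3 83 9F.
Concatenated (21 bytes): E1 82 AC E9 BA 84 E9 A0 BD E0 A6 B3 E6 8F 93 E6 A1 84 E3 83 9F.

E1 82 AC E9 BA 84 E9 A0 BD E0 A6 B3 E6 8F 93 E6 A1 84 E3 83 9F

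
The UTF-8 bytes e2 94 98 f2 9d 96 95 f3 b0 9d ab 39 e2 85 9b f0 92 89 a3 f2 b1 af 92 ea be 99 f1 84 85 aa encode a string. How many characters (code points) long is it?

Byte at offset 0: 0xE2 = 11100010 → 3-byte char (#1). Advance 3.
Byte at offset 3: 0xF2 = 11110010 → 4-byte char (#2). Advance 4.
Byte at offset 7: 0xF3 = 11110011 → 4-byte char (#3). Advance 4.
Byte at offset 11: 0x39 = 00111001 → 1-byte char (#4). Advance 1.
Byte at offset 12: 0xE2 = 11100010 → 3-byte char (#5). Advance 3.
Byte at offset 15: 0xF0 = 11110000 → 4-byte char (#6). Advance 4.
Byte at offset 19: 0xF2 = 11110010 → 4-byte char (#7). Advance 4.
Byte at offset 23: 0xEA = 11101010 → 3-byte char (#8). Advance 3.
Byte at offset 26: 0xF1 = 11110001 → 4-byte char (#9). Advance 4.
Reached end at offset 30 after 9 code points.

9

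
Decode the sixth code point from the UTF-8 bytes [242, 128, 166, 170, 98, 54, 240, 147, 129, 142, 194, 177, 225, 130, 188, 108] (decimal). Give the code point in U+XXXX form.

Offset 0: leading byte 0xF2 = 11110010 → 4-byte char #1 = F2 80 A6 AA.
Offset 4: leading byte 0x62 = 01100010 → 1-byte char #2 = 62.
Offset 5: leading byte 0x36 = 00110110 → 1-byte char #3 = 36.
Offset 6: leading byte 0xF0 = 11110000 → 4-byte char #4 = F0 93 81 8E.
Offset 10: leading byte 0xC2 = 11000010 → 2-byte char #5 = C2 B1.
Offset 12: leading byte 0xE1 = 11100001 → 3-byte char #6 = E1 82 BC.
Leading byte 0xE1 = 11100001 matches 1110xxxx → 3-byte sequence.
Byte 1: 0xE1 = 11100001, payload 0001 (4 bits).
Byte 2: 0x82 = 10000010 (10xxxxxx ✓), payload 000010.
Byte 3: 0xBC = 10111100 (10xxxxxx ✓), payload 111100.
Concatenate: 0001000010111100 = 0x10BC (16 bits → U+10BC).

U+10BC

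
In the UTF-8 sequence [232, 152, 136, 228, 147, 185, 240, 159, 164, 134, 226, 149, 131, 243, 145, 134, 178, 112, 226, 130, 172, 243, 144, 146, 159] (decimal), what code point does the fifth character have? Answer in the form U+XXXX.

U+D11B2

Offset 0: leading byte 0xE8 = 11101000 → 3-byte char #1 = E8 98 88.
Offset 3: leading byte 0xE4 = 11100100 → 3-byte char #2 = E4 93 B9.
Offset 6: leading byte 0xF0 = 11110000 → 4-byte char #3 = F0 9F A4 86.
Offset 10: leading byte 0xE2 = 11100010 → 3-byte char #4 = E2 95 83.
Offset 13: leading byte 0xF3 = 11110011 → 4-byte char #5 = F3 91 86 B2.
Leading byte 0xF3 = 11110011 matches 11110xxx → 4-byte sequence.
Byte 1: 0xF3 = 11110011, payload 011 (3 bits).
Byte 2: 0x91 = 10010001 (10xxxxxx ✓), payload 010001.
Byte 3: 0x86 = 10000110 (10xxxxxx ✓), payload 000110.
Byte 4: 0xB2 = 10110010 (10xxxxxx ✓), payload 110010.
Concatenate: 011010001000110110010 = 0xD11B2 (21 bits → U+D11B2).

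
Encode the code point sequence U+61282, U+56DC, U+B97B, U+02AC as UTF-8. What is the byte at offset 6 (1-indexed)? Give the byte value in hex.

1-indexed offset 6 is 0-indexed offset 5.
U+61282 → 4-byte form F1 A1 8A 82 at offsets 0–3.
U+56DC → 3-byte form E5 9B 9C at offsets 4–6.
Offset 5 falls in char 2's range; it's byte 2 of E5 9B 9C = 0x9B.

0x9B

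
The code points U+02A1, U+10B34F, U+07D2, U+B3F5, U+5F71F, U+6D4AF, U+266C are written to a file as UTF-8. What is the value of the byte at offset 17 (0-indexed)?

U+02A1 → 2-byte form CA A1 at offsets 0–1.
U+10B34F → 4-byte form F4 8B 8D 8F at offsets 2–5.
U+07D2 → 2-byte form DF 92 at offsets 6–7.
U+B3F5 → 3-byte form EB 8F B5 at offsets 8–10.
U+5F71F → 4-byte form F1 9F 9C 9F at offsets 11–14.
U+6D4AF → 4-byte form F1 AD 92 AF at offsets 15–18.
Offset 17 falls in char 6's range; it's byte 3 of F1 AD 92 AF = 0x92.

0x92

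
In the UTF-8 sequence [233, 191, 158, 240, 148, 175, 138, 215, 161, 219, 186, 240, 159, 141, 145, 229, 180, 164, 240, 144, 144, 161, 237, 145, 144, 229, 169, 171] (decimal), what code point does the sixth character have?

U+5D24

Offset 0: leading byte 0xE9 = 11101001 → 3-byte char #1 = E9 BF 9E.
Offset 3: leading byte 0xF0 = 11110000 → 4-byte char #2 = F0 94 AF 8A.
Offset 7: leading byte 0xD7 = 11010111 → 2-byte char #3 = D7 A1.
Offset 9: leading byte 0xDB = 11011011 → 2-byte char #4 = DB BA.
Offset 11: leading byte 0xF0 = 11110000 → 4-byte char #5 = F0 9F 8D 91.
Offset 15: leading byte 0xE5 = 11100101 → 3-byte char #6 = E5 B4 A4.
Leading byte 0xE5 = 11100101 matches 1110xxxx → 3-byte sequence.
Byte 1: 0xE5 = 11100101, payload 0101 (4 bits).
Byte 2: 0xB4 = 10110100 (10xxxxxx ✓), payload 110100.
Byte 3: 0xA4 = 10100100 (10xxxxxx ✓), payload 100100.
Concatenate: 0101110100100100 = 0x5D24 (16 bits → U+5D24).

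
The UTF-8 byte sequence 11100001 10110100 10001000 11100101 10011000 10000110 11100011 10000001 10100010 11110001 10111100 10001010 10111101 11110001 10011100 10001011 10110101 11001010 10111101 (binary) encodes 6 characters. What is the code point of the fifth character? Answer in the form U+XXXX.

Offset 0: leading byte 0xE1 = 11100001 → 3-byte char #1 = E1 B4 88.
Offset 3: leading byte 0xE5 = 11100101 → 3-byte char #2 = E5 98 86.
Offset 6: leading byte 0xE3 = 11100011 → 3-byte char #3 = E3 81 A2.
Offset 9: leading byte 0xF1 = 11110001 → 4-byte char #4 = F1 BC 8A BD.
Offset 13: leading byte 0xF1 = 11110001 → 4-byte char #5 = F1 9C 8B B5.
Leading byte 0xF1 = 11110001 matches 11110xxx → 4-byte sequence.
Byte 1: 0xF1 = 11110001, payload 001 (3 bits).
Byte 2: 0x9C = 10011100 (10xxxxxx ✓), payload 011100.
Byte 3: 0x8B = 10001011 (10xxxxxx ✓), payload 001011.
Byte 4: 0xB5 = 10110101 (10xxxxxx ✓), payload 110101.
Concatenate: 001011100001011110101 = 0x5C2F5 (21 bits → U+5C2F5).

U+5C2F5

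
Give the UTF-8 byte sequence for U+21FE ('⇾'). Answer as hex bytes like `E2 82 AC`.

E2 87 BE

U+21FE = 0x21FE = 8702 decimal. In range U+0800–U+FFFF → 3-byte form: 1110xxxx 10xxxxxx 10xxxxxx.
Binary (16 bits): 0010000111111110.
Split 4+6+6: 0010 | 000111 | 111110.
Byte 1: 11100010 = 0xE2.
Byte 2: 10000111 = 0x87.
Byte 3: 10111110 = 0xBE.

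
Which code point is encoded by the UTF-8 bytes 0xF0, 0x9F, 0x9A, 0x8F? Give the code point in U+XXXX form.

Leading byte 0xF0 = 11110000 matches 11110xxx → 4-byte sequence.
Byte 1: 0xF0 = 11110000, payload 000 (3 bits).
Byte 2: 0x9F = 10011111 (10xxxxxx ✓), payload 011111.
Byte 3: 0x9A = 10011010 (10xxxxxx ✓), payload 011010.
Byte 4: 0x8F = 10001111 (10xxxxxx ✓), payload 001111.
Concatenate: 000011111011010001111 = 0x1F68F (21 bits → U+1F68F).

U+1F68F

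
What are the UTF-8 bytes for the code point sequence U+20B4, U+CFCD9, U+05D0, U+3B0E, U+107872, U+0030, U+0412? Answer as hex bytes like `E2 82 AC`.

U+20B4: 3-byte form → E2 82 B4.
U+CFCD9: 4-byte form → F3 8F B3 99.
U+05D0: 2-byte form → D7 90.
U+3B0E: 3-byte form → E3 AC 8E.
U+107872: 4-byte form → F4 87 A1 B2.
U+0030: 1-byte form → 30.
U+0412: 2-byte form → D0 92.
Concatenated (19 bytes): E2 82 B4 F3 8F B3 99 D7 90 E3 AC 8E F4 87 A1 B2 30 D0 92.

E2 82 B4 F3 8F B3 99 D7 90 E3 AC 8E F4 87 A1 B2 30 D0 92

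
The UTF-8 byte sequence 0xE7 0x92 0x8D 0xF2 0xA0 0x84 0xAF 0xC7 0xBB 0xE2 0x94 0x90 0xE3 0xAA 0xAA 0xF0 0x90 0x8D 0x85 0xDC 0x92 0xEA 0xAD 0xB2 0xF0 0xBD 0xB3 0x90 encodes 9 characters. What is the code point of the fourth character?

Offset 0: leading byte 0xE7 = 11100111 → 3-byte char #1 = E7 92 8D.
Offset 3: leading byte 0xF2 = 11110010 → 4-byte char #2 = F2 A0 84 AF.
Offset 7: leading byte 0xC7 = 11000111 → 2-byte char #3 = C7 BB.
Offset 9: leading byte 0xE2 = 11100010 → 3-byte char #4 = E2 94 90.
Leading byte 0xE2 = 11100010 matches 1110xxxx → 3-byte sequence.
Byte 1: 0xE2 = 11100010, payload 0010 (4 bits).
Byte 2: 0x94 = 10010100 (10xxxxxx ✓), payload 010100.
Byte 3: 0x90 = 10010000 (10xxxxxx ✓), payload 010000.
Concatenate: 0010010100010000 = 0x2510 (16 bits → U+2510).

U+2510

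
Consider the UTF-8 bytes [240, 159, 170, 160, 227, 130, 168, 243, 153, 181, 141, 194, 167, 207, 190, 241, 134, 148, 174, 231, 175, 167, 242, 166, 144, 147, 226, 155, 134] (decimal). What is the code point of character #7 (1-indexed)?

U+7BE7

Offset 0: leading byte 0xF0 = 11110000 → 4-byte char #1 = F0 9F AA A0.
Offset 4: leading byte 0xE3 = 11100011 → 3-byte char #2 = E3 82 A8.
Offset 7: leading byte 0xF3 = 11110011 → 4-byte char #3 = F3 99 B5 8D.
Offset 11: leading byte 0xC2 = 11000010 → 2-byte char #4 = C2 A7.
Offset 13: leading byte 0xCF = 11001111 → 2-byte char #5 = CF BE.
Offset 15: leading byte 0xF1 = 11110001 → 4-byte char #6 = F1 86 94 AE.
Offset 19: leading byte 0xE7 = 11100111 → 3-byte char #7 = E7 AF A7.
Leading byte 0xE7 = 11100111 matches 1110xxxx → 3-byte sequence.
Byte 1: 0xE7 = 11100111, payload 0111 (4 bits).
Byte 2: 0xAF = 10101111 (10xxxxxx ✓), payload 101111.
Byte 3: 0xA7 = 10100111 (10xxxxxx ✓), payload 100111.
Concatenate: 0111101111100111 = 0x7BE7 (16 bits → U+7BE7).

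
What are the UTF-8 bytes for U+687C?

U+687C = 0x687C = 26748 decimal. In range U+0800–U+FFFF → 3-byte form: 1110xxxx 10xxxxxx 10xxxxxx.
Binary (16 bits): 0110100001111100.
Split 4+6+6: 0110 | 100001 | 111100.
Byte 1: 11100110 = 0xE6.
Byte 2: 10100001 = 0xA1.
Byte 3: 10111100 = 0xBC.

E6 A1 BC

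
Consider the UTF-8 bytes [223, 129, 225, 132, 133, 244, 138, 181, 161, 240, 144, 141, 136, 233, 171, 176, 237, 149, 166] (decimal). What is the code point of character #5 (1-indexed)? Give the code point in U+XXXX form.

U+9AF0

Offset 0: leading byte 0xDF = 11011111 → 2-byte char #1 = DF 81.
Offset 2: leading byte 0xE1 = 11100001 → 3-byte char #2 = E1 84 85.
Offset 5: leading byte 0xF4 = 11110100 → 4-byte char #3 = F4 8A B5 A1.
Offset 9: leading byte 0xF0 = 11110000 → 4-byte char #4 = F0 90 8D 88.
Offset 13: leading byte 0xE9 = 11101001 → 3-byte char #5 = E9 AB B0.
Leading byte 0xE9 = 11101001 matches 1110xxxx → 3-byte sequence.
Byte 1: 0xE9 = 11101001, payload 1001 (4 bits).
Byte 2: 0xAB = 10101011 (10xxxxxx ✓), payload 101011.
Byte 3: 0xB0 = 10110000 (10xxxxxx ✓), payload 110000.
Concatenate: 1001101011110000 = 0x9AF0 (16 bits → U+9AF0).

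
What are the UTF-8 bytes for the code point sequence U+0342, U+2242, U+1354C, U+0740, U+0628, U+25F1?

U+0342: 2-byte form → CD 82.
U+2242: 3-byte form → E2 89 82.
U+1354C: 4-byte form → F0 93 95 8C.
U+0740: 2-byte form → DD 80.
U+0628: 2-byte form → D8 A8.
U+25F1: 3-byte form → E2 97 B1.
Concatenated (16 bytes): CD 82 E2 89 82 F0 93 95 8C DD 80 D8 A8 E2 97 B1.

CD 82 E2 89 82 F0 93 95 8C DD 80 D8 A8 E2 97 B1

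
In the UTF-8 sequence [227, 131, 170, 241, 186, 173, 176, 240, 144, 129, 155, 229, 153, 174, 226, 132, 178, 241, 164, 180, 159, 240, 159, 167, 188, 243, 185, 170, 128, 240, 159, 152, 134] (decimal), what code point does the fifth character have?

Offset 0: leading byte 0xE3 = 11100011 → 3-byte char #1 = E3 83 AA.
Offset 3: leading byte 0xF1 = 11110001 → 4-byte char #2 = F1 BA AD B0.
Offset 7: leading byte 0xF0 = 11110000 → 4-byte char #3 = F0 90 81 9B.
Offset 11: leading byte 0xE5 = 11100101 → 3-byte char #4 = E5 99 AE.
Offset 14: leading byte 0xE2 = 11100010 → 3-byte char #5 = E2 84 B2.
Leading byte 0xE2 = 11100010 matches 1110xxxx → 3-byte sequence.
Byte 1: 0xE2 = 11100010, payload 0010 (4 bits).
Byte 2: 0x84 = 10000100 (10xxxxxx ✓), payload 000100.
Byte 3: 0xB2 = 10110010 (10xxxxxx ✓), payload 110010.
Concatenate: 0010000100110010 = 0x2132 (16 bits → U+2132).

U+2132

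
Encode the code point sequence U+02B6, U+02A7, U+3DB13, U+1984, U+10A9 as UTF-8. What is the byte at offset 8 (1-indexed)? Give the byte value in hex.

1-indexed offset 8 is 0-indexed offset 7.
U+02B6 → 2-byte form CA B6 at offsets 0–1.
U+02A7 → 2-byte form CA A7 at offsets 2–3.
U+3DB13 → 4-byte form F0 BD AC 93 at offsets 4–7.
Offset 7 falls in char 3's range; it's byte 4 of F0 BD AC 93 = 0x93.

0x93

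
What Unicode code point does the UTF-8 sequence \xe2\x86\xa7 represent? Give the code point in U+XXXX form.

U+21A7

Leading byte 0xE2 = 11100010 matches 1110xxxx → 3-byte sequence.
Byte 1: 0xE2 = 11100010, payload 0010 (4 bits).
Byte 2: 0x86 = 10000110 (10xxxxxx ✓), payload 000110.
Byte 3: 0xA7 = 10100111 (10xxxxxx ✓), payload 100111.
Concatenate: 0010000110100111 = 0x21A7 (16 bits → U+21A7).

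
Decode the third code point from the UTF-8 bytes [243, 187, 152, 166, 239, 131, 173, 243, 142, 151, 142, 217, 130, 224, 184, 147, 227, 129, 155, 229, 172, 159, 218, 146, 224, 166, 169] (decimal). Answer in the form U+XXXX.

U+CE5CE

Offset 0: leading byte 0xF3 = 11110011 → 4-byte char #1 = F3 BB 98 A6.
Offset 4: leading byte 0xEF = 11101111 → 3-byte char #2 = EF 83 AD.
Offset 7: leading byte 0xF3 = 11110011 → 4-byte char #3 = F3 8E 97 8E.
Leading byte 0xF3 = 11110011 matches 11110xxx → 4-byte sequence.
Byte 1: 0xF3 = 11110011, payload 011 (3 bits).
Byte 2: 0x8E = 10001110 (10xxxxxx ✓), payload 001110.
Byte 3: 0x97 = 10010111 (10xxxxxx ✓), payload 010111.
Byte 4: 0x8E = 10001110 (10xxxxxx ✓), payload 001110.
Concatenate: 011001110010111001110 = 0xCE5CE (21 bits → U+CE5CE).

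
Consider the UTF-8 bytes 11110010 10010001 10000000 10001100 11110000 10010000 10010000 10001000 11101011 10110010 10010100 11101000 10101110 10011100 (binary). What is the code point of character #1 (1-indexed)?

Offset 0: leading byte 0xF2 = 11110010 → 4-byte char #1 = F2 91 80 8C.
Leading byte 0xF2 = 11110010 matches 11110xxx → 4-byte sequence.
Byte 1: 0xF2 = 11110010, payload 010 (3 bits).
Byte 2: 0x91 = 10010001 (10xxxxxx ✓), payload 010001.
Byte 3: 0x80 = 10000000 (10xxxxxx ✓), payload 000000.
Byte 4: 0x8C = 10001100 (10xxxxxx ✓), payload 001100.
Concatenate: 010010001000000001100 = 0x9100C (21 bits → U+9100C).

U+9100C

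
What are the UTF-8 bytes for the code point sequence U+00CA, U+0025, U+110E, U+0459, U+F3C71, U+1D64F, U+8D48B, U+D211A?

C3 8A 25 E1 84 8E D1 99 F3 B3 B1 B1 F0 9D 99 8F F2 8D 92 8B F3 92 84 9A

U+00CA: 2-byte form → C3 8A.
U+0025: 1-byte form → 25.
U+110E: 3-byte form → E1 84 8E.
U+0459: 2-byte form → D1 99.
U+F3C71: 4-byte form → F3 B3 B1 B1.
U+1D64F: 4-byte form → F0 9D 99 8F.
U+8D48B: 4-byte form → F2 8D 92 8B.
U+D211A: 4-byte form → F3 92 84 9A.
Concatenated (24 bytes): C3 8A 25 E1 84 8E D1 99 F3 B3 B1 B1 F0 9D 99 8F F2 8D 92 8B F3 92 84 9A.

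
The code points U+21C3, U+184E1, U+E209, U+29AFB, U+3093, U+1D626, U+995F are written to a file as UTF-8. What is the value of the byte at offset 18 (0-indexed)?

U+21C3 → 3-byte form E2 87 83 at offsets 0–2.
U+184E1 → 4-byte form F0 98 93 A1 at offsets 3–6.
U+E209 → 3-byte form EE 88 89 at offsets 7–9.
U+29AFB → 4-byte form F0 A9 AB BB at offsets 10–13.
U+3093 → 3-byte form E3 82 93 at offsets 14–16.
U+1D626 → 4-byte form F0 9D 98 A6 at offsets 17–20.
Offset 18 falls in char 6's range; it's byte 2 of F0 9D 98 A6 = 0x9D.

0x9D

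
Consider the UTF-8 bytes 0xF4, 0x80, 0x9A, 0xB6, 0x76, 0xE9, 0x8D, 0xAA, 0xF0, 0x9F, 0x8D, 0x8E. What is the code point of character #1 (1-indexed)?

U+1006B6

Offset 0: leading byte 0xF4 = 11110100 → 4-byte char #1 = F4 80 9A B6.
Leading byte 0xF4 = 11110100 matches 11110xxx → 4-byte sequence.
Byte 1: 0xF4 = 11110100, payload 100 (3 bits).
Byte 2: 0x80 = 10000000 (10xxxxxx ✓), payload 000000.
Byte 3: 0x9A = 10011010 (10xxxxxx ✓), payload 011010.
Byte 4: 0xB6 = 10110110 (10xxxxxx ✓), payload 110110.
Concatenate: 100000000011010110110 = 0x1006B6 (21 bits → U+1006B6).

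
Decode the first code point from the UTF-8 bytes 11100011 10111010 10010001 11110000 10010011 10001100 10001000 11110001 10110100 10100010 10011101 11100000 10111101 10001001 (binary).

U+3E91

Offset 0: leading byte 0xE3 = 11100011 → 3-byte char #1 = E3 BA 91.
Leading byte 0xE3 = 11100011 matches 1110xxxx → 3-byte sequence.
Byte 1: 0xE3 = 11100011, payload 0011 (4 bits).
Byte 2: 0xBA = 10111010 (10xxxxxx ✓), payload 111010.
Byte 3: 0x91 = 10010001 (10xxxxxx ✓), payload 010001.
Concatenate: 0011111010010001 = 0x3E91 (16 bits → U+3E91).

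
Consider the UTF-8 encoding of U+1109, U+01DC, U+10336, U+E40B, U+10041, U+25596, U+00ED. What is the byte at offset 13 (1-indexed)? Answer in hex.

1-indexed offset 13 is 0-indexed offset 12.
U+1109 → 3-byte form E1 84 89 at offsets 0–2.
U+01DC → 2-byte form C7 9C at offsets 3–4.
U+10336 → 4-byte form F0 90 8C B6 at offsets 5–8.
U+E40B → 3-byte form EE 90 8B at offsets 9–11.
U+10041 → 4-byte form F0 90 81 81 at offsets 12–15.
Offset 12 falls in char 5's range; it's byte 1 of F0 90 81 81 = 0xF0.

0xF0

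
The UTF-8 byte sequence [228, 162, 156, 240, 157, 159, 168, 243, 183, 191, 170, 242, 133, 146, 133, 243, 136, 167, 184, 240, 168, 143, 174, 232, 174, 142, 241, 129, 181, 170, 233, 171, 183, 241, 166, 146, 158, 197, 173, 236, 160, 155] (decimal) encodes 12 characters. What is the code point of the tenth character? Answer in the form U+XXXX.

U+6649E

Offset 0: leading byte 0xE4 = 11100100 → 3-byte char #1 = E4 A2 9C.
Offset 3: leading byte 0xF0 = 11110000 → 4-byte char #2 = F0 9D 9F A8.
Offset 7: leading byte 0xF3 = 11110011 → 4-byte char #3 = F3 B7 BF AA.
Offset 11: leading byte 0xF2 = 11110010 → 4-byte char #4 = F2 85 92 85.
Offset 15: leading byte 0xF3 = 11110011 → 4-byte char #5 = F3 88 A7 B8.
Offset 19: leading byte 0xF0 = 11110000 → 4-byte char #6 = F0 A8 8F AE.
Offset 23: leading byte 0xE8 = 11101000 → 3-byte char #7 = E8 AE 8E.
Offset 26: leading byte 0xF1 = 11110001 → 4-byte char #8 = F1 81 B5 AA.
Offset 30: leading byte 0xE9 = 11101001 → 3-byte char #9 = E9 AB B7.
Offset 33: leading byte 0xF1 = 11110001 → 4-byte char #10 = F1 A6 92 9E.
Leading byte 0xF1 = 11110001 matches 11110xxx → 4-byte sequence.
Byte 1: 0xF1 = 11110001, payload 001 (3 bits).
Byte 2: 0xA6 = 10100110 (10xxxxxx ✓), payload 100110.
Byte 3: 0x92 = 10010010 (10xxxxxx ✓), payload 010010.
Byte 4: 0x9E = 10011110 (10xxxxxx ✓), payload 011110.
Concatenate: 001100110010010011110 = 0x6649E (21 bits → U+6649E).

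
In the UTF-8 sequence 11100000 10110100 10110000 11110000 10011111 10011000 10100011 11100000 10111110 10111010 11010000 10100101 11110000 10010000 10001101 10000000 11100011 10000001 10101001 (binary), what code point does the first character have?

Offset 0: leading byte 0xE0 = 11100000 → 3-byte char #1 = E0 B4 B0.
Leading byte 0xE0 = 11100000 matches 1110xxxx → 3-byte sequence.
Byte 1: 0xE0 = 11100000, payload 0000 (4 bits).
Byte 2: 0xB4 = 10110100 (10xxxxxx ✓), payload 110100.
Byte 3: 0xB0 = 10110000 (10xxxxxx ✓), payload 110000.
Concatenate: 0000110100110000 = 0xD30 (16 bits → U+0D30).

U+0D30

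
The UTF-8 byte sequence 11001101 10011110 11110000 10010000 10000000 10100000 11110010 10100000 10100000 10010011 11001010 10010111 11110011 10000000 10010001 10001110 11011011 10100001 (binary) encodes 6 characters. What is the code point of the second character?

U+10020

Offset 0: leading byte 0xCD = 11001101 → 2-byte char #1 = CD 9E.
Offset 2: leading byte 0xF0 = 11110000 → 4-byte char #2 = F0 90 80 A0.
Leading byte 0xF0 = 11110000 matches 11110xxx → 4-byte sequence.
Byte 1: 0xF0 = 11110000, payload 000 (3 bits).
Byte 2: 0x90 = 10010000 (10xxxxxx ✓), payload 010000.
Byte 3: 0x80 = 10000000 (10xxxxxx ✓), payload 000000.
Byte 4: 0xA0 = 10100000 (10xxxxxx ✓), payload 100000.
Concatenate: 000010000000000100000 = 0x10020 (21 bits → U+10020).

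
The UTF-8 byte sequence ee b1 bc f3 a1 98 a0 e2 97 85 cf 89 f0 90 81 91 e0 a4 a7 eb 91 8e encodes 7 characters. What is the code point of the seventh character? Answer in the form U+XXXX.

U+B44E

Offset 0: leading byte 0xEE = 11101110 → 3-byte char #1 = EE B1 BC.
Offset 3: leading byte 0xF3 = 11110011 → 4-byte char #2 = F3 A1 98 A0.
Offset 7: leading byte 0xE2 = 11100010 → 3-byte char #3 = E2 97 85.
Offset 10: leading byte 0xCF = 11001111 → 2-byte char #4 = CF 89.
Offset 12: leading byte 0xF0 = 11110000 → 4-byte char #5 = F0 90 81 91.
Offset 16: leading byte 0xE0 = 11100000 → 3-byte char #6 = E0 A4 A7.
Offset 19: leading byte 0xEB = 11101011 → 3-byte char #7 = EB 91 8E.
Leading byte 0xEB = 11101011 matches 1110xxxx → 3-byte sequence.
Byte 1: 0xEB = 11101011, payload 1011 (4 bits).
Byte 2: 0x91 = 10010001 (10xxxxxx ✓), payload 010001.
Byte 3: 0x8E = 10001110 (10xxxxxx ✓), payload 001110.
Concatenate: 1011010001001110 = 0xB44E (16 bits → U+B44E).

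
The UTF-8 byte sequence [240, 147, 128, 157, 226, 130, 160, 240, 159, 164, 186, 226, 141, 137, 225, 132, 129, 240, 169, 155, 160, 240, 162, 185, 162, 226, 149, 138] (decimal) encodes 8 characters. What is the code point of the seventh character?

U+22E62

Offset 0: leading byte 0xF0 = 11110000 → 4-byte char #1 = F0 93 80 9D.
Offset 4: leading byte 0xE2 = 11100010 → 3-byte char #2 = E2 82 A0.
Offset 7: leading byte 0xF0 = 11110000 → 4-byte char #3 = F0 9F A4 BA.
Offset 11: leading byte 0xE2 = 11100010 → 3-byte char #4 = E2 8D 89.
Offset 14: leading byte 0xE1 = 11100001 → 3-byte char #5 = E1 84 81.
Offset 17: leading byte 0xF0 = 11110000 → 4-byte char #6 = F0 A9 9B A0.
Offset 21: leading byte 0xF0 = 11110000 → 4-byte char #7 = F0 A2 B9 A2.
Leading byte 0xF0 = 11110000 matches 11110xxx → 4-byte sequence.
Byte 1: 0xF0 = 11110000, payload 000 (3 bits).
Byte 2: 0xA2 = 10100010 (10xxxxxx ✓), payload 100010.
Byte 3: 0xB9 = 10111001 (10xxxxxx ✓), payload 111001.
Byte 4: 0xA2 = 10100010 (10xxxxxx ✓), payload 100010.
Concatenate: 000100010111001100010 = 0x22E62 (21 bits → U+22E62).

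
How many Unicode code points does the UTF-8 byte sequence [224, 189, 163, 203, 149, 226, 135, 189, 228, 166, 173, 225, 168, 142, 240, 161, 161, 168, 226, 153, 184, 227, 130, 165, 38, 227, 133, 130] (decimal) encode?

10

Byte at offset 0: 0xE0 = 11100000 → 3-byte char (#1). Advance 3.
Byte at offset 3: 0xCB = 11001011 → 2-byte char (#2). Advance 2.
Byte at offset 5: 0xE2 = 11100010 → 3-byte char (#3). Advance 3.
Byte at offset 8: 0xE4 = 11100100 → 3-byte char (#4). Advance 3.
Byte at offset 11: 0xE1 = 11100001 → 3-byte char (#5). Advance 3.
Byte at offset 14: 0xF0 = 11110000 → 4-byte char (#6). Advance 4.
Byte at offset 18: 0xE2 = 11100010 → 3-byte char (#7). Advance 3.
Byte at offset 21: 0xE3 = 11100011 → 3-byte char (#8). Advance 3.
Byte at offset 24: 0x26 = 00100110 → 1-byte char (#9). Advance 1.
Byte at offset 25: 0xE3 = 11100011 → 3-byte char (#10). Advance 3.
Reached end at offset 28 after 10 code points.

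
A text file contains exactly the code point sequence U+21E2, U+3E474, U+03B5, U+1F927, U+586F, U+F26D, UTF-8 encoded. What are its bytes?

E2 87 A2 F0 BE 91 B4 CE B5 F0 9F A4 A7 E5 A1 AF EF 89 AD

U+21E2: 3-byte form → E2 87 A2.
U+3E474: 4-byte form → F0 BE 91 B4.
U+03B5: 2-byte form → CE B5.
U+1F927: 4-byte form → F0 9F A4 A7.
U+586F: 3-byte form → E5 A1 AF.
U+F26D: 3-byte form → EF 89 AD.
Concatenated (19 bytes): E2 87 A2 F0 BE 91 B4 CE B5 F0 9F A4 A7 E5 A1 AF EF 89 AD.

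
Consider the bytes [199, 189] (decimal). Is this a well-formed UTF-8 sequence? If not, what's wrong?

valid

Leading byte 0xC7 = 11000111 → 2-byte form.
Continuation bytes 0xBD=10111101 all match 10xxxxxx.
Decoded value 0x1FD is ≥ 0x80 (shortest form) and not a surrogate.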